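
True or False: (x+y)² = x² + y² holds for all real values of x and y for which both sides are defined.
False.

Claim: (x+y)² = x² + y².
Test a specific point where both sides are defined: x = -2, y = 1/2.
LHS = (x+y)² ≈ 2.2500
RHS = x² + y² ≈ 4.2500
Since 2.2500 ≠ 4.2500, the equation fails at this point, so it cannot hold for all real values of x and y for which both sides are defined.
The correct expansion is (x+y)² = x² + 2xy + y²; the cross term 2xy is missing.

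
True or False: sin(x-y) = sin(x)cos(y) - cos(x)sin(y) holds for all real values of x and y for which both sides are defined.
Claim: sin(x-y) = sin(x)cos(y) - cos(x)sin(y).
Reasoning: Replace y by -y in sin(x+y) = sin(x)cos(y) + cos(x)sin(y) and use cos(-y) = cos(y), sin(-y) = -sin(y): sin(x-y) = sin(x)cos(y) - cos(x)sin(y).
So the two sides agree for all real values of x and y for which both sides are defined.

Conclusion: True.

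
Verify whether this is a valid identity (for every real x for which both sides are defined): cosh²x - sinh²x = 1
Claim: cosh²x - sinh²x = 1.
Reasoning: With cosh(x) = (e^x + e^-x)/2 and sinh(x) = (e^x - e^-x)/2: cosh²x = (e^(2x) + 2 + e^(-2x))/4 and sinh²x = (e^(2x) - 2 + e^(-2x))/4. Subtracting leaves 4/4 = 1.
So the two sides agree for every real x for which both sides are defined.

Conclusion: Yes, this is an identity.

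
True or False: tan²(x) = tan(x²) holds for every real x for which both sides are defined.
Claim: tan²(x) = tan(x²).
Test a specific point where both sides are defined: x = π/6.
LHS = tan²(x) ≈ 0.3333
RHS = tan(x²) ≈ 0.2812
Since 0.3333 ≠ 0.2812, the equation fails at this point, so it cannot hold for every real x for which both sides are defined.
tan²(x) means (tan x)², squaring the output; tan(x²) squares the input. These are different functions.

Conclusion: False.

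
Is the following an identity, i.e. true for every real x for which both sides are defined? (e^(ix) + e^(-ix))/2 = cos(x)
Yes, this is an identity.

Claim: (e^(ix) + e^(-ix))/2 = cos(x).
Reasoning: By Euler's formula e^(ix) = cos(x) + i·sin(x) and e^(-ix) = cos(x) - i·sin(x). Adding cancels the sine terms: e^(ix) + e^(-ix) = 2cos(x); divide by 2.
So the two sides agree for every real x for which both sides are defined.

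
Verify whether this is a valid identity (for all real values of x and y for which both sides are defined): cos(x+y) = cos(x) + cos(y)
No, this is NOT an identity.

Claim: cos(x+y) = cos(x) + cos(y).
Test a specific point where both sides are defined: x = π, y = 2π/3.
LHS = cos(x+y) ≈ 0.5000
RHS = cos(x) + cos(y) ≈ -1.5000
Since 0.5000 ≠ -1.5000, the equation fails at this point, so it cannot hold for all real values of x and y for which both sides are defined.
The correct expansion is cos(x+y) = cos(x)cos(y) - sin(x)sin(y); cosine is not additive.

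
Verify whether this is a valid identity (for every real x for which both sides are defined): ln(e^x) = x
Yes, this is an identity.

Claim: ln(e^x) = x.
Reasoning: ln is the inverse of the exponential: ln(e^x) asks for the exponent p with e^p = e^x, and since e^p is one-to-one that exponent is p = x.
So the two sides agree for every real x for which both sides are defined.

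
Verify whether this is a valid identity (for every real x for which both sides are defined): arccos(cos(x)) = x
Claim: arccos(cos(x)) = x.
Test a specific point where both sides are defined: x = -π/4.
LHS = arccos(cos(x)) ≈ 0.7854
RHS = x ≈ -0.7854
Since 0.7854 ≠ -0.7854, the equation fails at this point, so it cannot hold for every real x for which both sides are defined.
arccos only returns values in [0, π], so arccos(cos(x)) = x holds only for x in that interval, not for all real x.

Conclusion: No, this is NOT an identity.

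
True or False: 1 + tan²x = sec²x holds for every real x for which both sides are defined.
Claim: 1 + tan²x = sec²x.
Reasoning: Start from sin²x + cos²x = 1 and divide every term by cos²x (allowed wherever tan x and sec x are defined): tan²x + 1 = 1/cos²x = sec²x.
So the two sides agree for every real x for which both sides are defined.

Conclusion: True.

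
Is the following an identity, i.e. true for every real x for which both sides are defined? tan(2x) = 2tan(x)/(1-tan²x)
Claim: tan(2x) = 2tan(x)/(1-tan²x).
Reasoning: tan(2x) = sin(2x)/cos(2x) = 2sin(x)cos(x) / (cos²x - sin²x). Divide numerator and denominator by cos²x: 2tan(x) / (1 - tan²x).
So the two sides agree for every real x for which both sides are defined.

Conclusion: Yes, this is an identity.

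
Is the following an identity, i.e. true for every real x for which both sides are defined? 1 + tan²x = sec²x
Claim: 1 + tan²x = sec²x.
Reasoning: Start from sin²x + cos²x = 1 and divide every term by cos²x (allowed wherever tan x and sec x are defined): tan²x + 1 = 1/cos²x = sec²x.
So the two sides agree for every real x for which both sides are defined.

Conclusion: Yes, this is an identity.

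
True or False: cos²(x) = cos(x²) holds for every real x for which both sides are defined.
Claim: cos²(x) = cos(x²).
Test a specific point where both sides are defined: x = π/6.
LHS = cos²(x) ≈ 0.7500
RHS = cos(x²) ≈ 0.9627
Since 0.7500 ≠ 0.9627, the equation fails at this point, so it cannot hold for every real x for which both sides are defined.
cos²(x) means (cos x)², squaring the output; cos(x²) squares the input. These are different functions.

Conclusion: False.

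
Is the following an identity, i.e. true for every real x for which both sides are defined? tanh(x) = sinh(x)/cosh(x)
Claim: tanh(x) = sinh(x)/cosh(x).
Reasoning: tanh(x) is defined as sinh(x)/cosh(x) = (e^x - e^-x)/(e^x + e^-x); cosh(x) ≥ 1 is never zero, so this holds for every real x.
So the two sides agree for every real x for which both sides are defined.

Conclusion: Yes, this is an identity.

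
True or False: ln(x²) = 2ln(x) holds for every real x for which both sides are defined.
True.

Claim: ln(x²) = 2ln(x).
Reasoning: The right side requires x > 0. For x > 0, x² = (e^(ln x))² = e^(2ln x), so ln(x²) = 2ln(x). (For x < 0 the right side is undefined, so those values are outside the claim.)
So the two sides agree for every real x for which both sides are defined.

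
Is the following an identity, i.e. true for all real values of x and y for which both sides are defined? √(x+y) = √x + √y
Claim: √(x+y) = √x + √y.
Test a specific point where both sides are defined: x = 1, y = 1/2.
LHS = √(x+y) ≈ 1.2247
RHS = √x + √y ≈ 1.7071
Since 1.2247 ≠ 1.7071, the equation fails at this point, so it cannot hold for all real values of x and y for which both sides are defined.
Squaring the right side gives x + 2√(xy) + y, not x + y.

Conclusion: No, this is NOT an identity.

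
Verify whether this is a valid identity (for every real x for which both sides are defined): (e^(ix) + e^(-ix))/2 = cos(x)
Claim: (e^(ix) + e^(-ix))/2 = cos(x).
Reasoning: By Euler's formula e^(ix) = cos(x) + i·sin(x) and e^(-ix) = cos(x) - i·sin(x). Adding cancels the sine terms: e^(ix) + e^(-ix) = 2cos(x); divide by 2.
So the two sides agree for every real x for which both sides are defined.

Conclusion: Yes, this is an identity.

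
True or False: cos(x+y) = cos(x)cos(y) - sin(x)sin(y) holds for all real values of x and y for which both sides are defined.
True.

Claim: cos(x+y) = cos(x)cos(y) - sin(x)sin(y).
Reasoning: By Euler's formula e^(i(x+y)) = e^(ix)·e^(iy) = (cos x + i·sin x)(cos y + i·sin y). The real part of the left side is cos(x+y); the real part of the product is cos(x)cos(y) - sin(x)sin(y) (since i·i = -1).
So the two sides agree for all real values of x and y for which both sides are defined.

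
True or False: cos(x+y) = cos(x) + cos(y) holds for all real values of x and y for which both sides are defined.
False.

Claim: cos(x+y) = cos(x) + cos(y).
Test a specific point where both sides are defined: x = π/2, y = π/2.
LHS = cos(x+y) ≈ -1.0000
RHS = cos(x) + cos(y) ≈ 0.0000
Since -1.0000 ≠ 0.0000, the equation fails at this point, so it cannot hold for all real values of x and y for which both sides are defined.
The correct expansion is cos(x+y) = cos(x)cos(y) - sin(x)sin(y); cosine is not additive.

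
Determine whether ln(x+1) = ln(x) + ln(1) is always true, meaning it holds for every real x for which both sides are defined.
No, this is NOT an identity.

Claim: ln(x+1) = ln(x) + ln(1).
Test a specific point where both sides are defined: x = 5.
LHS = ln(x+1) ≈ 1.7918
RHS = ln(x) + ln(1) ≈ 1.6094
Since 1.7918 ≠ 1.6094, the equation fails at this point, so it cannot hold for every real x for which both sides are defined.
ln(1) = 0, so the right side is just ln(x), which differs from ln(x+1).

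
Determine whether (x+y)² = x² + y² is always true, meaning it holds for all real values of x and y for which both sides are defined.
Claim: (x+y)² = x² + y².
Test a specific point where both sides are defined: x = 1, y = -1.
LHS = (x+y)² ≈ 0.0000
RHS = x² + y² ≈ 2.0000
Since 0.0000 ≠ 2.0000, the equation fails at this point, so it cannot hold for all real values of x and y for which both sides are defined.
The correct expansion is (x+y)² = x² + 2xy + y²; the cross term 2xy is missing.

Conclusion: No, this is NOT an identity.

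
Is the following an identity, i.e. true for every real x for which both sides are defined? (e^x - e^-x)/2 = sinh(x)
Yes, this is an identity.

Claim: (e^x - e^-x)/2 = sinh(x).
Reasoning: This is exactly the definition of the hyperbolic sine: sinh(x) := (e^x - e^-x)/2.
So the two sides agree for every real x for which both sides are defined.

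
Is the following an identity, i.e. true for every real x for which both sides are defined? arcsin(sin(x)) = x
Claim: arcsin(sin(x)) = x.
Test a specific point where both sides are defined: x = 3π/4.
LHS = arcsin(sin(x)) ≈ 0.7854
RHS = x ≈ 2.3562
Since 0.7854 ≠ 2.3562, the equation fails at this point, so it cannot hold for every real x for which both sides are defined.
arcsin only returns values in [-π/2, π/2], so arcsin(sin(x)) = x holds only for x in that interval, not for all real x.

Conclusion: No, this is NOT an identity.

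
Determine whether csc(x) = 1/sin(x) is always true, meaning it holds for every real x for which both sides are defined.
Yes, this is an identity.

Claim: csc(x) = 1/sin(x).
Reasoning: csc(x) is by definition the reciprocal of sin(x), wherever sin(x) ≠ 0.
So the two sides agree for every real x for which both sides are defined.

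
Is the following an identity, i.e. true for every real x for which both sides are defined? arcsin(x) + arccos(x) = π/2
Claim: arcsin(x) + arccos(x) = π/2.
Reasoning: Both sides are defined for -1 ≤ x ≤ 1. Let θ = arcsin(x), so sin θ = x and θ ∈ [-π/2, π/2]. Then cos(π/2 - θ) = sin θ = x and π/2 - θ ∈ [0, π], which is exactly the range of arccos, so arccos(x) = π/2 - θ. Adding: arcsin(x) + arccos(x) = θ + (π/2 - θ) = π/2.
So the two sides agree for every real x for which both sides are defined.

Conclusion: Yes, this is an identity.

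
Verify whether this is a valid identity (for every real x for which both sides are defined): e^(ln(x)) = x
Yes, this is an identity.

Claim: e^(ln(x)) = x.
Reasoning: For x > 0, ln(x) is by definition the exponent p such that e^p = x. Raising e to that exponent therefore returns x: e^(ln x) = x.
So the two sides agree for every real x for which both sides are defined.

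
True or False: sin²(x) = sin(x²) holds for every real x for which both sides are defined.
Claim: sin²(x) = sin(x²).
Test a specific point where both sides are defined: x = π/4.
LHS = sin²(x) ≈ 0.5000
RHS = sin(x²) ≈ 0.5785
Since 0.5000 ≠ 0.5785, the equation fails at this point, so it cannot hold for every real x for which both sides are defined.
sin²(x) means (sin x)², squaring the output; sin(x²) squares the input. These are different functions.

Conclusion: False.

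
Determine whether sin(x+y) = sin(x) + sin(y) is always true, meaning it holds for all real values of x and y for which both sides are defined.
Claim: sin(x+y) = sin(x) + sin(y).
Test a specific point where both sides are defined: x = π/4, y = π/4.
LHS = sin(x+y) ≈ 1.0000
RHS = sin(x) + sin(y) ≈ 1.4142
Since 1.0000 ≠ 1.4142, the equation fails at this point, so it cannot hold for all real values of x and y for which both sides are defined.
The correct expansion is sin(x+y) = sin(x)cos(y) + cos(x)sin(y); sine is not additive.

Conclusion: No, this is NOT an identity.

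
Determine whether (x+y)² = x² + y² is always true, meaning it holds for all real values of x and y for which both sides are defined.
No, this is NOT an identity.

Claim: (x+y)² = x² + y².
Test a specific point where both sides are defined: x = 1/2, y = 3/2.
LHS = (x+y)² ≈ 4.0000
RHS = x² + y² ≈ 2.5000
Since 4.0000 ≠ 2.5000, the equation fails at this point, so it cannot hold for all real values of x and y for which both sides are defined.
The correct expansion is (x+y)² = x² + 2xy + y²; the cross term 2xy is missing.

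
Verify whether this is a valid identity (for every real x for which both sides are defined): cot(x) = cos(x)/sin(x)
Yes, this is an identity.

Claim: cot(x) = cos(x)/sin(x).
Reasoning: cot(x) is defined as 1/tan(x) = 1/(sin(x)/cos(x)) = cos(x)/sin(x), wherever sin(x) ≠ 0.
So the two sides agree for every real x for which both sides are defined.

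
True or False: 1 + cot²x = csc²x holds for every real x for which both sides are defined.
True.

Claim: 1 + cot²x = csc²x.
Reasoning: Start from sin²x + cos²x = 1 and divide every term by sin²x (allowed wherever cot x and csc x are defined): 1 + cot²x = 1/sin²x = csc²x.
So the two sides agree for every real x for which both sides are defined.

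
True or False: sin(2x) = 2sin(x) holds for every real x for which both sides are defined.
False.

Claim: sin(2x) = 2sin(x).
Test a specific point where both sides are defined: x = -π/3.
LHS = sin(2x) ≈ -0.8660
RHS = 2sin(x) ≈ -1.7321
Since -0.8660 ≠ -1.7321, the equation fails at this point, so it cannot hold for every real x for which both sides are defined.
The correct double-angle formula is sin(2x) = 2sin(x)cos(x).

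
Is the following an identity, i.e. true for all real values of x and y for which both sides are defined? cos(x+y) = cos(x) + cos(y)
Claim: cos(x+y) = cos(x) + cos(y).
Test a specific point where both sides are defined: x = π/6, y = -π/2.
LHS = cos(x+y) ≈ 0.5000
RHS = cos(x) + cos(y) ≈ 0.8660
Since 0.5000 ≠ 0.8660, the equation fails at this point, so it cannot hold for all real values of x and y for which both sides are defined.
The correct expansion is cos(x+y) = cos(x)cos(y) - sin(x)sin(y); cosine is not additive.

Conclusion: No, this is NOT an identity.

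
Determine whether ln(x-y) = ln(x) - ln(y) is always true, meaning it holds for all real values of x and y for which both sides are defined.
No, this is NOT an identity.

Claim: ln(x-y) = ln(x) - ln(y).
Test a specific point where both sides are defined: x = 3, y = 1/2.
LHS = ln(x-y) ≈ 0.9163
RHS = ln(x) - ln(y) ≈ 1.7918
Since 0.9163 ≠ 1.7918, the equation fails at this point, so it cannot hold for all real values of x and y for which both sides are defined.
ln(x) - ln(y) = ln(x/y), not ln(x-y).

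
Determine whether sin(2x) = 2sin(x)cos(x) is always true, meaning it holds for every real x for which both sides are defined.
Yes, this is an identity.

Claim: sin(2x) = 2sin(x)cos(x).
Reasoning: Put y = x in the addition formula sin(x+y) = sin(x)cos(y) + cos(x)sin(y): sin(2x) = sin(x)cos(x) + cos(x)sin(x) = 2sin(x)cos(x).
So the two sides agree for every real x for which both sides are defined.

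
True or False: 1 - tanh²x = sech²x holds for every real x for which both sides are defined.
True.

Claim: 1 - tanh²x = sech²x.
Reasoning: Divide cosh²x - sinh²x = 1 through by cosh²x (never zero): 1 - tanh²x = 1/cosh²x = sech²x.
So the two sides agree for every real x for which both sides are defined.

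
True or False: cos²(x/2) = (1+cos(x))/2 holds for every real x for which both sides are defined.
True.

Claim: cos²(x/2) = (1+cos(x))/2.
Reasoning: Use cos(2θ) = 2cos²θ - 1 with θ = x/2: cos(x) = 2cos²(x/2) - 1. Solving for cos²(x/2) gives (1 + cos(x))/2.
So the two sides agree for every real x for which both sides are defined.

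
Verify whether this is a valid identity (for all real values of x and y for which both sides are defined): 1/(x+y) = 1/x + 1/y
No, this is NOT an identity.

Claim: 1/(x+y) = 1/x + 1/y.
Test a specific point where both sides are defined: x = 1/2, y = 3.
LHS = 1/(x+y) ≈ 0.2857
RHS = 1/x + 1/y ≈ 2.3333
Since 0.2857 ≠ 2.3333, the equation fails at this point, so it cannot hold for all real values of x and y for which both sides are defined.
1/x + 1/y = (x+y)/(xy), which is not 1/(x+y).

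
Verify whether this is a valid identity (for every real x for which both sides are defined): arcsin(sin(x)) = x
No, this is NOT an identity.

Claim: arcsin(sin(x)) = x.
Test a specific point where both sides are defined: x = π.
LHS = arcsin(sin(x)) ≈ 0.0000
RHS = x ≈ 3.1416
Since 0.0000 ≠ 3.1416, the equation fails at this point, so it cannot hold for every real x for which both sides are defined.
arcsin only returns values in [-π/2, π/2], so arcsin(sin(x)) = x holds only for x in that interval, not for all real x.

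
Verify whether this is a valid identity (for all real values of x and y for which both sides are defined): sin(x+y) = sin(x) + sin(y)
Claim: sin(x+y) = sin(x) + sin(y).
Test a specific point where both sides are defined: x = -π/2, y = -π/3.
LHS = sin(x+y) ≈ -0.5000
RHS = sin(x) + sin(y) ≈ -1.8660
Since -0.5000 ≠ -1.8660, the equation fails at this point, so it cannot hold for all real values of x and y for which both sides are defined.
The correct expansion is sin(x+y) = sin(x)cos(y) + cos(x)sin(y); sine is not additive.

Conclusion: No, this is NOT an identity.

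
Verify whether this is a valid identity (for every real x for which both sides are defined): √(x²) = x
No, this is NOT an identity.

Claim: √(x²) = x.
Test a specific point where both sides are defined: x = -3.
LHS = √(x²) ≈ 3.0000
RHS = x ≈ -3.0000
Since 3.0000 ≠ -3.0000, the equation fails at this point, so it cannot hold for every real x for which both sides are defined.
√(x²) = |x|, which differs from x whenever x < 0 (both sides are defined for every real x).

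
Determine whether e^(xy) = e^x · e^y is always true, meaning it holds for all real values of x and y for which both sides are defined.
No, this is NOT an identity.

Claim: e^(xy) = e^x · e^y.
Test a specific point where both sides are defined: x = 1/2, y = 1.
LHS = e^(xy) ≈ 1.6487
RHS = e^x · e^y ≈ 4.4817
Since 1.6487 ≠ 4.4817, the equation fails at this point, so it cannot hold for all real values of x and y for which both sides are defined.
e^x · e^y = e^(x+y), not e^(xy).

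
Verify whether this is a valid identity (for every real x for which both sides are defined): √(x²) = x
Claim: √(x²) = x.
Test a specific point where both sides are defined: x = -2.
LHS = √(x²) ≈ 2.0000
RHS = x ≈ -2.0000
Since 2.0000 ≠ -2.0000, the equation fails at this point, so it cannot hold for every real x for which both sides are defined.
√(x²) = |x|, which differs from x whenever x < 0 (both sides are defined for every real x).

Conclusion: No, this is NOT an identity.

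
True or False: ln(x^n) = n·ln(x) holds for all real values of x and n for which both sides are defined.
True.

Claim: ln(x^n) = n·ln(x).
Reasoning: The right side requires x > 0. For x > 0, x^n = (e^(ln x))^n = e^(n·ln x), so taking ln of both sides gives ln(x^n) = n·ln(x).
So the two sides agree for all real values of x and n for which both sides are defined.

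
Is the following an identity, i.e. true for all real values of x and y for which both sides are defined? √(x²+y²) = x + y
No, this is NOT an identity.

Claim: √(x²+y²) = x + y.
Test a specific point where both sides are defined: x = 1, y = 1/2.
LHS = √(x²+y²) ≈ 1.1180
RHS = x + y ≈ 1.5000
Since 1.1180 ≠ 1.5000, the equation fails at this point, so it cannot hold for all real values of x and y for which both sides are defined.
(x+y)² = x² + 2xy + y², not x² + y², so the square root does not split this way.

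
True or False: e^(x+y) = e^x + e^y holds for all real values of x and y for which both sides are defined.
False.

Claim: e^(x+y) = e^x + e^y.
Test a specific point where both sides are defined: x = -3, y = 1/2.
LHS = e^(x+y) ≈ 0.0821
RHS = e^x + e^y ≈ 1.6985
Since 0.0821 ≠ 1.6985, the equation fails at this point, so it cannot hold for all real values of x and y for which both sides are defined.
The correct rule is e^(x+y) = e^x · e^y (a product, not a sum).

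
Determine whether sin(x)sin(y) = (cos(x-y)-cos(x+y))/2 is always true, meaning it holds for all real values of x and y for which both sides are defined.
Yes, this is an identity.

Claim: sin(x)sin(y) = (cos(x-y)-cos(x+y))/2.
Reasoning: cos(x-y) = cos(x)cos(y) + sin(x)sin(y) and cos(x+y) = cos(x)cos(y) - sin(x)sin(y). Subtracting, cos(x-y) - cos(x+y) = 2sin(x)sin(y); divide by 2.
So the two sides agree for all real values of x and y for which both sides are defined.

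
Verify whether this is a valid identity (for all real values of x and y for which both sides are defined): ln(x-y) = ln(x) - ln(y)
Claim: ln(x-y) = ln(x) - ln(y).
Test a specific point where both sides are defined: x = 4, y = 3/2.
LHS = ln(x-y) ≈ 0.9163
RHS = ln(x) - ln(y) ≈ 0.9808
Since 0.9163 ≠ 0.9808, the equation fails at this point, so it cannot hold for all real values of x and y for which both sides are defined.
ln(x) - ln(y) = ln(x/y), not ln(x-y).

Conclusion: No, this is NOT an identity.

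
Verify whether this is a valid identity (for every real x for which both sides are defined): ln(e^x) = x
Yes, this is an identity.

Claim: ln(e^x) = x.
Reasoning: ln is the inverse of the exponential: ln(e^x) asks for the exponent p with e^p = e^x, and since e^p is one-to-one that exponent is p = x.
So the two sides agree for every real x for which both sides are defined.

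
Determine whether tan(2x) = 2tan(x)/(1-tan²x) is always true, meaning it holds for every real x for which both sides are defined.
Yes, this is an identity.

Claim: tan(2x) = 2tan(x)/(1-tan²x).
Reasoning: tan(2x) = sin(2x)/cos(2x) = 2sin(x)cos(x) / (cos²x - sin²x). Divide numerator and denominator by cos²x: 2tan(x) / (1 - tan²x).
So the two sides agree for every real x for which both sides are defined.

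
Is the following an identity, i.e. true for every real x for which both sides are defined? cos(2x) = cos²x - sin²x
Claim: cos(2x) = cos²x - sin²x.
Reasoning: Put y = x in the addition formula cos(x+y) = cos(x)cos(y) - sin(x)sin(y): cos(2x) = cos²x - sin²x.
So the two sides agree for every real x for which both sides are defined.

Conclusion: Yes, this is an identity.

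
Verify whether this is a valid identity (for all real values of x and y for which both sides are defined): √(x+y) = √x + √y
Claim: √(x+y) = √x + √y.
Test a specific point where both sides are defined: x = 2, y = 3.
LHS = √(x+y) ≈ 2.2361
RHS = √x + √y ≈ 3.1463
Since 2.2361 ≠ 3.1463, the equation fails at this point, so it cannot hold for all real values of x and y for which both sides are defined.
Squaring the right side gives x + 2√(xy) + y, not x + y.

Conclusion: No, this is NOT an identity.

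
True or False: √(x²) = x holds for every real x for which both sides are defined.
False.

Claim: √(x²) = x.
Test a specific point where both sides are defined: x = -1.
LHS = √(x²) ≈ 1.0000
RHS = x ≈ -1.0000
Since 1.0000 ≠ -1.0000, the equation fails at this point, so it cannot hold for every real x for which both sides are defined.
√(x²) = |x|, which differs from x whenever x < 0 (both sides are defined for every real x).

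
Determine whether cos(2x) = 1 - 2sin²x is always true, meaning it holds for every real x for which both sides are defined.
Yes, this is an identity.

Claim: cos(2x) = 1 - 2sin²x.
Reasoning: cos(2x) = cos²x - sin²x. Replace cos²x by 1 - sin²x: (1 - sin²x) - sin²x = 1 - 2sin²x.
So the two sides agree for every real x for which both sides are defined.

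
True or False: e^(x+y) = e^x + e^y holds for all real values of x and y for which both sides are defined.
False.

Claim: e^(x+y) = e^x + e^y.
Test a specific point where both sides are defined: x = -2, y = -1.
LHS = e^(x+y) ≈ 0.0498
RHS = e^x + e^y ≈ 0.5032
Since 0.0498 ≠ 0.5032, the equation fails at this point, so it cannot hold for all real values of x and y for which both sides are defined.
The correct rule is e^(x+y) = e^x · e^y (a product, not a sum).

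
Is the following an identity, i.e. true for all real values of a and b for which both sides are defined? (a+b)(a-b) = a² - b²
Claim: (a+b)(a-b) = a² - b².
Reasoning: Expand: (a+b)(a-b) = a² - ab + ba - b² = a² - b² (the cross terms cancel).
So the two sides agree for all real values of a and b for which both sides are defined.

Conclusion: Yes, this is an identity.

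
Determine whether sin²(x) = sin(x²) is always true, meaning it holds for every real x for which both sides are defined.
Claim: sin²(x) = sin(x²).
Test a specific point where both sides are defined: x = π/6.
LHS = sin²(x) ≈ 0.2500
RHS = sin(x²) ≈ 0.2707
Since 0.2500 ≠ 0.2707, the equation fails at this point, so it cannot hold for every real x for which both sides are defined.
sin²(x) means (sin x)², squaring the output; sin(x²) squares the input. These are different functions.

Conclusion: No, this is NOT an identity.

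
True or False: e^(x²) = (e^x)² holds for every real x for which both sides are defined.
Claim: e^(x²) = (e^x)².
Test a specific point where both sides are defined: x = 1.
LHS = e^(x²) ≈ 2.7183
RHS = (e^x)² ≈ 7.3891
Since 2.7183 ≠ 7.3891, the equation fails at this point, so it cannot hold for every real x for which both sides are defined.
(e^x)² = e^(2x), and 2x ≠ x² in general.

Conclusion: False.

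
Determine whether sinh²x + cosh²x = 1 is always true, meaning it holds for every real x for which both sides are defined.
No, this is NOT an identity.

Claim: sinh²x + cosh²x = 1.
Test a specific point where both sides are defined: x = 1/2.
LHS = sinh²x + cosh²x ≈ 1.5431
RHS = 1 ≈ 1.0000
Since 1.5431 ≠ 1.0000, the equation fails at this point, so it cannot hold for every real x for which both sides are defined.
The correct hyperbolic identity is cosh²x - sinh²x = 1 (a difference); the sum sinh²x + cosh²x equals cosh(2x).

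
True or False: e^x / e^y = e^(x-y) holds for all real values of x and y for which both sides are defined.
Claim: e^x / e^y = e^(x-y).
Reasoning: 1/e^y = e^(-y), so e^x / e^y = e^x · e^(-y) = e^(x + (-y)) = e^(x-y) by the product rule for exponents.
So the two sides agree for all real values of x and y for which both sides are defined.

Conclusion: True.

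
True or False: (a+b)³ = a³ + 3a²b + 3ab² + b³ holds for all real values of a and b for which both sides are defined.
Claim: (a+b)³ = a³ + 3a²b + 3ab² + b³.
Reasoning: (a+b)³ = (a+b)(a+b)² = (a+b)(a² + 2ab + b²) = a³ + 2a²b + ab² + a²b + 2ab² + b³ = a³ + 3a²b + 3ab² + b³.
So the two sides agree for all real values of a and b for which both sides are defined.

Conclusion: True.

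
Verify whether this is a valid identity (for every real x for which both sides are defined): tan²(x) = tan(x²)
Claim: tan²(x) = tan(x²).
Test a specific point where both sides are defined: x = -π/3.
LHS = tan²(x) ≈ 3.0000
RHS = tan(x²) ≈ 1.9485
Since 3.0000 ≠ 1.9485, the equation fails at this point, so it cannot hold for every real x for which both sides are defined.
tan²(x) means (tan x)², squaring the output; tan(x²) squares the input. These are different functions.

Conclusion: No, this is NOT an identity.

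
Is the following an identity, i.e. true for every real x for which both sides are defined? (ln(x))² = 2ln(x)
No, this is NOT an identity.

Claim: (ln(x))² = 2ln(x).
Test a specific point where both sides are defined: x = 3/2.
LHS = (ln(x))² ≈ 0.1644
RHS = 2ln(x) ≈ 0.8109
Since 0.1644 ≠ 0.8109, the equation fails at this point, so it cannot hold for every real x for which both sides are defined.
2ln(x) equals ln(x²), which is not the same as (ln x)².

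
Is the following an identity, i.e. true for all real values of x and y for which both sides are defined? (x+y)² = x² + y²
Claim: (x+y)² = x² + y².
Test a specific point where both sides are defined: x = 1/2, y = -1.
LHS = (x+y)² ≈ 0.2500
RHS = x² + y² ≈ 1.2500
Since 0.2500 ≠ 1.2500, the equation fails at this point, so it cannot hold for all real values of x and y for which both sides are defined.
The correct expansion is (x+y)² = x² + 2xy + y²; the cross term 2xy is missing.

Conclusion: No, this is NOT an identity.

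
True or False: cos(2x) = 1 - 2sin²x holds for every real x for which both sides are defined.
Claim: cos(2x) = 1 - 2sin²x.
Reasoning: cos(2x) = cos²x - sin²x. Replace cos²x by 1 - sin²x: (1 - sin²x) - sin²x = 1 - 2sin²x.
So the two sides agree for every real x for which both sides are defined.

Conclusion: True.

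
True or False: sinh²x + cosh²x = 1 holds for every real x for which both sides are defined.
False.

Claim: sinh²x + cosh²x = 1.
Test a specific point where both sides are defined: x = -1.
LHS = sinh²x + cosh²x ≈ 3.7622
RHS = 1 ≈ 1.0000
Since 3.7622 ≠ 1.0000, the equation fails at this point, so it cannot hold for every real x for which both sides are defined.
The correct hyperbolic identity is cosh²x - sinh²x = 1 (a difference); the sum sinh²x + cosh²x equals cosh(2x).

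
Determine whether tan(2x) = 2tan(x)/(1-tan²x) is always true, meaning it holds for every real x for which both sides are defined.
Claim: tan(2x) = 2tan(x)/(1-tan²x).
Reasoning: tan(2x) = sin(2x)/cos(2x) = 2sin(x)cos(x) / (cos²x - sin²x). Divide numerator and denominator by cos²x: 2tan(x) / (1 - tan²x).
So the two sides agree for every real x for which both sides are defined.

Conclusion: Yes, this is an identity.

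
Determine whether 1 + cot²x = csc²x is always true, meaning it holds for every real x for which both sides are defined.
Yes, this is an identity.

Claim: 1 + cot²x = csc²x.
Reasoning: Start from sin²x + cos²x = 1 and divide every term by sin²x (allowed wherever cot x and csc x are defined): 1 + cot²x = 1/sin²x = csc²x.
So the two sides agree for every real x for which both sides are defined.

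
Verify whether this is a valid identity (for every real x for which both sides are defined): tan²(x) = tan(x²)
No, this is NOT an identity.

Claim: tan²(x) = tan(x²).
Test a specific point where both sides are defined: x = -π/6.
LHS = tan²(x) ≈ 0.3333
RHS = tan(x²) ≈ 0.2812
Since 0.3333 ≠ 0.2812, the equation fails at this point, so it cannot hold for every real x for which both sides are defined.
tan²(x) means (tan x)², squaring the output; tan(x²) squares the input. These are different functions.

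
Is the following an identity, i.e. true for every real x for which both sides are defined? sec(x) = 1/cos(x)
Yes, this is an identity.

Claim: sec(x) = 1/cos(x).
Reasoning: sec(x) is by definition the reciprocal of cos(x), wherever cos(x) ≠ 0.
So the two sides agree for every real x for which both sides are defined.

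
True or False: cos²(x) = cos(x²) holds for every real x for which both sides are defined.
Claim: cos²(x) = cos(x²).
Test a specific point where both sides are defined: x = π/3.
LHS = cos²(x) ≈ 0.2500
RHS = cos(x²) ≈ 0.4566
Since 0.2500 ≠ 0.4566, the equation fails at this point, so it cannot hold for every real x for which both sides are defined.
cos²(x) means (cos x)², squaring the output; cos(x²) squares the input. These are different functions.

Conclusion: False.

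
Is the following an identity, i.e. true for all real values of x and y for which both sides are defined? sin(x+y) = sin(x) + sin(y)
Claim: sin(x+y) = sin(x) + sin(y).
Test a specific point where both sides are defined: x = -π/4, y = π/3.
LHS = sin(x+y) ≈ 0.2588
RHS = sin(x) + sin(y) ≈ 0.1589
Since 0.2588 ≠ 0.1589, the equation fails at this point, so it cannot hold for all real values of x and y for which both sides are defined.
The correct expansion is sin(x+y) = sin(x)cos(y) + cos(x)sin(y); sine is not additive.

Conclusion: No, this is NOT an identity.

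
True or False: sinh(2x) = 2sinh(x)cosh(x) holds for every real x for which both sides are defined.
Claim: sinh(2x) = 2sinh(x)cosh(x).
Reasoning: 2sinh(x)cosh(x) = 2 · (e^x - e^-x)/2 · (e^x + e^-x)/2 = (e^(2x) - e^(-2x))/2 = sinh(2x).
So the two sides agree for every real x for which both sides are defined.

Conclusion: True.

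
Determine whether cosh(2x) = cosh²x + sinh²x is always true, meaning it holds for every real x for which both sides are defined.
Claim: cosh(2x) = cosh²x + sinh²x.
Reasoning: cosh²x = (e^(2x) + 2 + e^(-2x))/4 and sinh²x = (e^(2x) - 2 + e^(-2x))/4. Adding gives (2e^(2x) + 2e^(-2x))/4 = (e^(2x) + e^(-2x))/2 = cosh(2x).
So the two sides agree for every real x for which both sides are defined.

Conclusion: Yes, this is an identity.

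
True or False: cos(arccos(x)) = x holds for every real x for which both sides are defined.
Claim: cos(arccos(x)) = x.
Reasoning: For -1 ≤ x ≤ 1 (where arccos is defined), arccos(x) is by definition an angle whose cosine equals x. Taking the cosine of that angle returns x. (Note the other order, arccos(cos x) = x, is NOT an identity.)
So the two sides agree for every real x for which both sides are defined.

Conclusion: True.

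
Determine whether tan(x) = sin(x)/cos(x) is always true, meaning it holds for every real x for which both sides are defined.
Claim: tan(x) = sin(x)/cos(x).
Reasoning: For an angle x whose terminal point on the unit circle is (cos x, sin x), tan(x) is defined as the ratio (second coordinate)/(first coordinate) = sin(x)/cos(x), wherever cos(x) ≠ 0.
So the two sides agree for every real x for which both sides are defined.

Conclusion: Yes, this is an identity.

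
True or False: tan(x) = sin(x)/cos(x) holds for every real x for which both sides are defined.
Claim: tan(x) = sin(x)/cos(x).
Reasoning: For an angle x whose terminal point on the unit circle is (cos x, sin x), tan(x) is defined as the ratio (second coordinate)/(first coordinate) = sin(x)/cos(x), wherever cos(x) ≠ 0.
So the two sides agree for every real x for which both sides are defined.

Conclusion: True.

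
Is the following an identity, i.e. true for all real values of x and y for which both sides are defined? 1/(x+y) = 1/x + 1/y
No, this is NOT an identity.

Claim: 1/(x+y) = 1/x + 1/y.
Test a specific point where both sides are defined: x = -2, y = 1.
LHS = 1/(x+y) ≈ -1.0000
RHS = 1/x + 1/y ≈ 0.5000
Since -1.0000 ≠ 0.5000, the equation fails at this point, so it cannot hold for all real values of x and y for which both sides are defined.
1/x + 1/y = (x+y)/(xy), which is not 1/(x+y).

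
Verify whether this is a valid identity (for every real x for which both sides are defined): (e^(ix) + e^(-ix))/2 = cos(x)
Yes, this is an identity.

Claim: (e^(ix) + e^(-ix))/2 = cos(x).
Reasoning: By Euler's formula e^(ix) = cos(x) + i·sin(x) and e^(-ix) = cos(x) - i·sin(x). Adding cancels the sine terms: e^(ix) + e^(-ix) = 2cos(x); divide by 2.
So the two sides agree for every real x for which both sides are defined.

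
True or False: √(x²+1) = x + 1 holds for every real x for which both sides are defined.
Claim: √(x²+1) = x + 1.
Test a specific point where both sides are defined: x = 4.
LHS = √(x²+1) ≈ 4.1231
RHS = x + 1 ≈ 5.0000
Since 4.1231 ≠ 5.0000, the equation fails at this point, so it cannot hold for every real x for which both sides are defined.
(x+1)² = x² + 2x + 1 ≠ x² + 1 unless x = 0.

Conclusion: False.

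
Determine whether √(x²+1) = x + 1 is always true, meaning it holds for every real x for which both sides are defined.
Claim: √(x²+1) = x + 1.
Test a specific point where both sides are defined: x = -2.
LHS = √(x²+1) ≈ 2.2361
RHS = x + 1 ≈ -1.0000
Since 2.2361 ≠ -1.0000, the equation fails at this point, so it cannot hold for every real x for which both sides are defined.
(x+1)² = x² + 2x + 1 ≠ x² + 1 unless x = 0.

Conclusion: No, this is NOT an identity.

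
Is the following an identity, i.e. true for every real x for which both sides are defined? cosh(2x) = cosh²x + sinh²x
Claim: cosh(2x) = cosh²x + sinh²x.
Reasoning: cosh²x = (e^(2x) + 2 + e^(-2x))/4 and sinh²x = (e^(2x) - 2 + e^(-2x))/4. Adding gives (2e^(2x) + 2e^(-2x))/4 = (e^(2x) + e^(-2x))/2 = cosh(2x).
So the two sides agree for every real x for which both sides are defined.

Conclusion: Yes, this is an identity.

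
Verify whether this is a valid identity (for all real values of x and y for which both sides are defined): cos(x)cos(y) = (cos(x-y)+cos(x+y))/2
Yes, this is an identity.

Claim: cos(x)cos(y) = (cos(x-y)+cos(x+y))/2.
Reasoning: cos(x-y) = cos(x)cos(y) + sin(x)sin(y) and cos(x+y) = cos(x)cos(y) - sin(x)sin(y). Adding, cos(x-y) + cos(x+y) = 2cos(x)cos(y); divide by 2.
So the two sides agree for all real values of x and y for which both sides are defined.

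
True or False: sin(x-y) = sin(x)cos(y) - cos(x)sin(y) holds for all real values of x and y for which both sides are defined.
Claim: sin(x-y) = sin(x)cos(y) - cos(x)sin(y).
Reasoning: Replace y by -y in sin(x+y) = sin(x)cos(y) + cos(x)sin(y) and use cos(-y) = cos(y), sin(-y) = -sin(y): sin(x-y) = sin(x)cos(y) - cos(x)sin(y).
So the two sides agree for all real values of x and y for which both sides are defined.

Conclusion: True.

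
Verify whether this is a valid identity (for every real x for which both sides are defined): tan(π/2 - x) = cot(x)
Yes, this is an identity.

Claim: tan(π/2 - x) = cot(x).
Reasoning: tan(π/2 - x) = sin(π/2 - x)/cos(π/2 - x) = cos(x)/sin(x) = cot(x), using the cofunction identities sin(π/2 - x) = cos(x) and cos(π/2 - x) = sin(x).
So the two sides agree for every real x for which both sides are defined.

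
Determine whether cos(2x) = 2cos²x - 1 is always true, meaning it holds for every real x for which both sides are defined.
Claim: cos(2x) = 2cos²x - 1.
Reasoning: cos(2x) = cos²x - sin²x. Replace sin²x by 1 - cos²x: cos²x - (1 - cos²x) = 2cos²x - 1.
So the two sides agree for every real x for which both sides are defined.

Conclusion: Yes, this is an identity.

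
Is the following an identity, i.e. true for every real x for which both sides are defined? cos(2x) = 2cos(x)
Claim: cos(2x) = 2cos(x).
Test a specific point where both sides are defined: x = -π/4.
LHS = cos(2x) ≈ 0.0000
RHS = 2cos(x) ≈ 1.4142
Since 0.0000 ≠ 1.4142, the equation fails at this point, so it cannot hold for every real x for which both sides are defined.
The correct double-angle formula is cos(2x) = cos²x - sin²x.

Conclusion: No, this is NOT an identity.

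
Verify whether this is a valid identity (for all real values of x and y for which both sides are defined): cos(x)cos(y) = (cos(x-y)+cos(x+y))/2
Claim: cos(x)cos(y) = (cos(x-y)+cos(x+y))/2.
Reasoning: cos(x-y) = cos(x)cos(y) + sin(x)sin(y) and cos(x+y) = cos(x)cos(y) - sin(x)sin(y). Adding, cos(x-y) + cos(x+y) = 2cos(x)cos(y); divide by 2.
So the two sides agree for all real values of x and y for which both sides are defined.

Conclusion: Yes, this is an identity.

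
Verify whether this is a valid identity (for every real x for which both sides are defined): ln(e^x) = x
Claim: ln(e^x) = x.
Reasoning: ln is the inverse of the exponential: ln(e^x) asks for the exponent p with e^p = e^x, and since e^p is one-to-one that exponent is p = x.
So the two sides agree for every real x for which both sides are defined.

Conclusion: Yes, this is an identity.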